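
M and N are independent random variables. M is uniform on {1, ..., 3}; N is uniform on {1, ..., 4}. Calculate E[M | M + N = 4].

Outcomes with M + N = 4: (1,3), (2,2), (3,1), each with probability 1/12.
E[M | M + N = 4] = (1 + 2 + 3) / 3 = 2.

2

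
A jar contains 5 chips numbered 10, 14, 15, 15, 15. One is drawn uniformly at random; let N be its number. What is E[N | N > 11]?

59/4

P(N > 11) = 4/5.
Σ over the event: 14·1/5 + 15·3/5 = 59/5.
E[N | N > 11] = (59/5) / (4/5) = 59/4.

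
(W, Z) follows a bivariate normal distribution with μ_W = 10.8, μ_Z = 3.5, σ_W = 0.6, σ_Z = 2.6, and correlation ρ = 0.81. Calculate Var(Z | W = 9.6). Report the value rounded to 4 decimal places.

2.3248

For a bivariate normal, Var(Z | W=x) = σ_Z²(1 − ρ²).
Var(Z | W=9.6) = (2.6)²·(1 − (0.81)²) = 6.76·0.3439 = 2.3248.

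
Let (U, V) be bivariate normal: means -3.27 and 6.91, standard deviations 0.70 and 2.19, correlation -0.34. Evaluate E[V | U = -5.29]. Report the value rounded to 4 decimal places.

For a bivariate normal, E[V | U=x] = μ_V + ρ·(σ_V/σ_U)·(x − μ_U).
E[V | U=-5.29] = 6.91 + (-0.34)·(2.19/0.70)·(-5.29 − (-3.27)) = 6.91 + (-1.0637)·(-2.02) = 9.0587.

9.0587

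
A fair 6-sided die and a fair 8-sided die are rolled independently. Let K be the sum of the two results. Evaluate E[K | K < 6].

4

P(K < 6) = 5/24.
Σ over the event: 2·1/48 + 3·1/24 + 4·1/16 + 5·1/12 = 5/6.
E[K | K < 6] = (5/6) / (5/24) = 4.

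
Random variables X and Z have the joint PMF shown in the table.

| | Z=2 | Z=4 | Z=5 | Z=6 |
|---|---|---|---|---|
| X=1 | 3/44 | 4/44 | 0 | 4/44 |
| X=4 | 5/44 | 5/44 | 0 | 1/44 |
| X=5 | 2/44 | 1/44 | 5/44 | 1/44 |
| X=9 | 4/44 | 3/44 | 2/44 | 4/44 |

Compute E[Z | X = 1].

46/11

P(X = 1) = 1/4.
Σ Z·P over the event = 2·(3/44) + 4·(4/44) + 6·(4/44) = 23/22.
E[Z | X = 1] = (23/22) / (1/4) = 46/11.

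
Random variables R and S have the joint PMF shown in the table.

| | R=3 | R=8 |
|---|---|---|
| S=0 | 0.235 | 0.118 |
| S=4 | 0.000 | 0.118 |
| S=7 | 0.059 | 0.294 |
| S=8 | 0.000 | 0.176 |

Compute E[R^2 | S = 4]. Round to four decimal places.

P(S = 4) = 0.118.
Σ R^2·P over the event = 64·(0.118) = 7.552.
E[R^2 | S = 4] = (7.552) / (0.118) = 64.0000.

64.0000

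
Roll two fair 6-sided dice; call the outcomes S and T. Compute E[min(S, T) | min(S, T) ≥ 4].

41/9

Outcomes with min(S, T) ≥ 4: (4,4), (4,5), (4,6), (5,4), (5,5), (5,6), (6,4), (6,5), (6,6), each with probability 1/36.
E[min(S, T) | min(S, T) ≥ 4] = (4 + 4 + 4 + 4 + 5 + 5 + 4 + 5 + 6) / 9 = 41/9.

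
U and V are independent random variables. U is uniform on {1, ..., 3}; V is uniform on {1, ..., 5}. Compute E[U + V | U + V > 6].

P(U + V > 6) = 1/5.
Summing (U+V)·P(x,y) over outcomes with U + V > 6 gives 22/15.
E[U + V | U + V > 6] = (22/15) / (1/5) = 22/3.

22/3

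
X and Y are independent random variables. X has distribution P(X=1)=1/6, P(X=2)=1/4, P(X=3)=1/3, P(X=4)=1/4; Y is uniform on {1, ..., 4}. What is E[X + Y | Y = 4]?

20/3

P(Y = 4) = 1/4.
Summing (X+Y)·P(x,y) over outcomes with Y = 4 gives 5/3.
E[X + Y | Y = 4] = (5/3) / (1/4) = 20/3.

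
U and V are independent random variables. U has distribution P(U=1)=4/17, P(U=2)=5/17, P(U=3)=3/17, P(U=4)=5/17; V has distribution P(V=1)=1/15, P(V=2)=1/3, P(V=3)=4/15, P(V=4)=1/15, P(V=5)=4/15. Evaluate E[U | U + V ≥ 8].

P(U + V ≥ 8) = 37/255.
Summing U·P(x,y) over outcomes with U + V ≥ 8 gives 8/15.
E[U | U + V ≥ 8] = (8/15) / (37/255) = 136/37.

136/37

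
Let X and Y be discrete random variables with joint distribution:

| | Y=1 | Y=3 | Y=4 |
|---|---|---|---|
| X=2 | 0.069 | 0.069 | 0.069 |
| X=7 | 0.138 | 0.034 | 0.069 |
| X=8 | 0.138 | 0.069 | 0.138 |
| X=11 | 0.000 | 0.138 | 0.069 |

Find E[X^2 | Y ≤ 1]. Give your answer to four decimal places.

P(Y ≤ 1) = 0.345.
Σ X^2·P over the event = 4·(0.069) + 49·(0.138) + 64·(0.138) = 15.870.
E[X^2 | Y ≤ 1] = (15.870) / (0.345) = 46.0000.

46.0000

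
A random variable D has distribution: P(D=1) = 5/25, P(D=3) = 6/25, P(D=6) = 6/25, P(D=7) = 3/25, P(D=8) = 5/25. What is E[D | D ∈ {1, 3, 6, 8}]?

P(D ∈ {1, 3, 6, 8}) = 22/25.
Σ over the event: 1·1/5 + 3·6/25 + 6·6/25 + 8·1/5 = 99/25.
E[D | D ∈ {1, 3, 6, 8}] = (99/25) / (22/25) = 9/2.

9/2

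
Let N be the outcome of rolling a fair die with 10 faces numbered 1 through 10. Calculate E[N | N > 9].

10

Given N > 9, N is equally likely to be any of {10}.
E[N | N > 9] = (10) / 1 = 10.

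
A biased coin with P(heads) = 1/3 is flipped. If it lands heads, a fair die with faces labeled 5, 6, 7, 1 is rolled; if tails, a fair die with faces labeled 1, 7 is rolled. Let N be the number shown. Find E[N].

17/4

E[N | heads] = (5+6+7+1)/4 = 19/4.
E[N | tails] = (1+7)/2 = 4.
E[N] = (1/3)·(19/4) + (2/3)·(4) = 17/4.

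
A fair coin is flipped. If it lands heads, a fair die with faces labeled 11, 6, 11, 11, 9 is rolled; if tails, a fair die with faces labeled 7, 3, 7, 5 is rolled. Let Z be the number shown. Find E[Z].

E[Z | heads] = (11+6+11+11+9)/5 = 48/5.
E[Z | tails] = (7+3+7+5)/4 = 11/2.
By the law of total expectation,
E[Z] = (1/2)·(48/5) + (1/2)·(11/2) = 151/20.

151/20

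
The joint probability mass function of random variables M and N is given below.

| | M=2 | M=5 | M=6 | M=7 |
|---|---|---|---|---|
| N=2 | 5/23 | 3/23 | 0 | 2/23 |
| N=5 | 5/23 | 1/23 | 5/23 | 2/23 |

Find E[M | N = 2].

P(N = 2) = 10/23.
Σ M·P over the event = 2·(5/23) + 5·(3/23) + 7·(2/23) = 39/23.
E[M | N = 2] = (39/23) / (10/23) = 39/10.

39/10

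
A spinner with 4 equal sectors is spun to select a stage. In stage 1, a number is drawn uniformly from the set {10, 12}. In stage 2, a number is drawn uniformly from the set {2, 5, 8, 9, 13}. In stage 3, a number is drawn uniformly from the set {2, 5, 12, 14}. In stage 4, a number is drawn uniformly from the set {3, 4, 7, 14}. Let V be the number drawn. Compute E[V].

673/80

E[V | stage 1] = (10+12)/2 = 11.
E[V | stage 2] = (2+5+8+9+13)/5 = 37/5.
E[V | stage 3] = (2+5+12+14)/4 = 33/4.
E[V | stage 4] = (3+4+7+14)/4 = 7.
E[V] = (1/4)·(11) + (1/4)·(37/5) + (1/4)·(33/4) + (1/4)·(7) = 673/80.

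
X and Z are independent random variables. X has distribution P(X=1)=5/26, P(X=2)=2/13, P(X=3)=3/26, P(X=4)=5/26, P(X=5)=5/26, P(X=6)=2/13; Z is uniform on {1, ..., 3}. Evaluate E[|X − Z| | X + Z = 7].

20/7

P(X + Z = 7) = 7/39.
Summing |X−Z|·P(x,y) over outcomes with X + Z = 7 gives 20/39.
E[|X − Z| | X + Z = 7] = (20/39) / (7/39) = 20/7.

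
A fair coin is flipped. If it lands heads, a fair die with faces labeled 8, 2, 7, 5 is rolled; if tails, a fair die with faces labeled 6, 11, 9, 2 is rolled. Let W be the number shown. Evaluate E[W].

E[W | heads] = (8+2+7+5)/4 = 11/2.
E[W | tails] = (6+11+9+2)/4 = 7.
E[W] = (1/2)·(11/2) + (1/2)·(7) = 25/4.

25/4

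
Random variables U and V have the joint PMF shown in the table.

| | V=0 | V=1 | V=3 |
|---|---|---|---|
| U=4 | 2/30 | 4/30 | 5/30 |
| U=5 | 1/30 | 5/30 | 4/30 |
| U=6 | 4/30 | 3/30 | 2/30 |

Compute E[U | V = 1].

59/12

P(V = 1) = 2/5.
Σ U·P over the event = 4·(4/30) + 5·(5/30) + 6·(3/30) = 59/30.
E[U | V = 1] = (59/30) / (2/5) = 59/12.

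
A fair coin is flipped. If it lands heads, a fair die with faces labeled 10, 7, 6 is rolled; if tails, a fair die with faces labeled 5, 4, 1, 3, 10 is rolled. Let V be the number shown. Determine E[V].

E[V | heads] = (10+7+6)/3 = 23/3.
E[V | tails] = (5+4+1+3+10)/5 = 23/5.
By the law of total expectation,
E[V] = (1/2)·(23/3) + (1/2)·(23/5) = 92/15.

92/15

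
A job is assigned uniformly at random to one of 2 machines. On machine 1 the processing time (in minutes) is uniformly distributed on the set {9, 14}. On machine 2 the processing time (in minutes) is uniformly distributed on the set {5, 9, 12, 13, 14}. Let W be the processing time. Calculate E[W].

221/20

E[W | machine 1] = (9+14)/2 = 23/2.
E[W | machine 2] = (5+9+12+13+14)/5 = 53/5.
By the law of total expectation,
E[W] = (1/2)·(23/2) + (1/2)·(53/5) = 221/20.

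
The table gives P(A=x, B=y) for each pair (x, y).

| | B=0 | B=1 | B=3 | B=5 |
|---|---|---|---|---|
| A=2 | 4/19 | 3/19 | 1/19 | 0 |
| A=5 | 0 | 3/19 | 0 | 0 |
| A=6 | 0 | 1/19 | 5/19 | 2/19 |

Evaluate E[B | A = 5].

1

P(A = 5) = 3/19.
Σ B·P over the event = 1·(3/19) = 3/19.
E[B | A = 5] = (3/19) / (3/19) = 1.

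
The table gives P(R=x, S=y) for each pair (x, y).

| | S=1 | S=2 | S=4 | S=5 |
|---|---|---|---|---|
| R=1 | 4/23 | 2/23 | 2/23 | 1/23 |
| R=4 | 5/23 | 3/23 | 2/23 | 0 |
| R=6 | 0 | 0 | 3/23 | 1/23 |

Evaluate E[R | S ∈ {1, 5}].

31/11

P(S ∈ {1, 5}) = 11/23.
Summing R·P(R=x,S=y) over the conditioning event gives 31/23.
E[R | S ∈ {1, 5}] = (31/23) / (11/23) = 31/11.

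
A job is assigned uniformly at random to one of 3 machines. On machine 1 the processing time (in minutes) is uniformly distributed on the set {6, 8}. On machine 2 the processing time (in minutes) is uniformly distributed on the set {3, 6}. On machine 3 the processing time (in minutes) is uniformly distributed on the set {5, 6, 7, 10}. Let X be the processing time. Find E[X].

37/6

E[X | machine 1] = (6+8)/2 = 7.
E[X | machine 2] = (3+6)/2 = 9/2.
E[X | machine 3] = (5+6+7+10)/4 = 7.
E[X] = (1/3)·(7) + (1/3)·(9/2) + (1/3)·(7) = 37/6.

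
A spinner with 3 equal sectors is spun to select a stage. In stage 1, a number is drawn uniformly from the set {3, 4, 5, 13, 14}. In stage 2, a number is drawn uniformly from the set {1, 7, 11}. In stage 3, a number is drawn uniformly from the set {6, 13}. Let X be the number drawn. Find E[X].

709/90

E[X | stage 1] = (3+4+5+13+14)/5 = 39/5.
E[X | stage 2] = (1+7+11)/3 = 19/3.
E[X | stage 3] = (6+13)/2 = 19/2.
E[X] = (1/3)·(39/5) + (1/3)·(19/3) + (1/3)·(19/2) = 709/90.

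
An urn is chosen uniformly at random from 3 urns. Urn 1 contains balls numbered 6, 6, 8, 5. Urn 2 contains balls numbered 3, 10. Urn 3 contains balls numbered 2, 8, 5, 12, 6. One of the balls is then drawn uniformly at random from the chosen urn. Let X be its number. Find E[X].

E[X | urn 1] = (6+6+8+5)/4 = 25/4.
E[X | urn 2] = (3+10)/2 = 13/2.
E[X | urn 3] = (2+8+5+12+6)/5 = 33/5.
By the law of total expectation,
E[X] = (1/3)·(25/4) + (1/3)·(13/2) + (1/3)·(33/5) = 129/20.

129/20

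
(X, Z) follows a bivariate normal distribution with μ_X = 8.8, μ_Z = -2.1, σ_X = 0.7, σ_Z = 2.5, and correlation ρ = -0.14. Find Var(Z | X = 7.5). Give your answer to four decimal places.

Var(Z | X=x) = (1 − ρ²)·σ_Z².
Var(Z | X=7.5) = (2.5)²·(1 − (-0.14)²) = 6.25·0.9804 = 6.1275.

6.1275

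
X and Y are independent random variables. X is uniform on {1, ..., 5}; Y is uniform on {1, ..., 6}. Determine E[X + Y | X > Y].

Outcomes with X > Y: (2,1), (3,1), (3,2), (4,1), (4,2), (4,3), (5,1), (5,2), (5,3), (5,4), each with probability 1/30.
E[X + Y | X > Y] = (3 + 4 + 5 + 5 + 6 + 7 + 6 + 7 + 8 + 9) / 10 = 6.

6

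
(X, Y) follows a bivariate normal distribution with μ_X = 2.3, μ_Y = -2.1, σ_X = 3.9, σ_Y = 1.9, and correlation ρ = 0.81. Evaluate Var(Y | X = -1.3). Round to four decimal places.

1.2415

Var(Y | X=x) = (1 − ρ²)·σ_Y².
Var(Y | X=-1.3) = (1.9)²·(1 − (0.81)²) = 3.61·0.3439 = 1.2415.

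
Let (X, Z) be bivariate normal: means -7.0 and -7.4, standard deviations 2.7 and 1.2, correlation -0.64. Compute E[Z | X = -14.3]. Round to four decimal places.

The regression of Z on X has slope ρ·σ_Z/σ_X and passes through (μ_X, μ_Z).
E[Z | X=-14.3] = -7.4 + (-0.64)·(1.2/2.7)·(-14.3 − (-7.0)) = -7.4 + (-0.28444)·(-7.3) = -5.3236.

-5.3236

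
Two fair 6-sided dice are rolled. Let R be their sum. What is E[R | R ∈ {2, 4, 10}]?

P(R ∈ {2, 4, 10}) = 7/36.
Σ over the event: 2·1/36 + 4·1/12 + 10·1/12 = 11/9.
E[R | R ∈ {2, 4, 10}] = (11/9) / (7/36) = 44/7.

44/7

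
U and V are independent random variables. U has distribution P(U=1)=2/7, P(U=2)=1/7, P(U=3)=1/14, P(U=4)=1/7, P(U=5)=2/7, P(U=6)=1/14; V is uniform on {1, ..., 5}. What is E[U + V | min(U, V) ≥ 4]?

P(min(U, V) ≥ 4) = 1/5.
Summing (U+V)·P(x,y) over outcomes with min(U, V) ≥ 4 gives 131/70.
E[U + V | min(U, V) ≥ 4] = (131/70) / (1/5) = 131/14.

131/14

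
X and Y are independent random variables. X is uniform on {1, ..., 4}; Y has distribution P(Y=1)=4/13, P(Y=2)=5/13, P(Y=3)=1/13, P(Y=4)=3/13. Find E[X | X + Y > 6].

25/7

P(X + Y > 6) = 7/52.
Summing X·P(x,y) over outcomes with X + Y > 6 gives 25/52.
E[X | X + Y > 6] = (25/52) / (7/52) = 25/7.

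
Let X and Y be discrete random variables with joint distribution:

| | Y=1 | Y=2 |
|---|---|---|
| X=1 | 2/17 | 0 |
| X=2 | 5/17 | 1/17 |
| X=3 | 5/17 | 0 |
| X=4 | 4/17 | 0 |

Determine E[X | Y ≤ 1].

43/16

P(Y ≤ 1) = 16/17.
Σ X·P over the event = 1·(2/17) + 2·(5/17) + 3·(5/17) + 4·(4/17) = 43/17.
E[X | Y ≤ 1] = (43/17) / (16/17) = 43/16.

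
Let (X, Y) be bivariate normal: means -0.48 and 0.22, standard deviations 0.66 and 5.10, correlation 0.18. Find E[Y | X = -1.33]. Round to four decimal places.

E[Y | X=x] = μ_Y + ρ(σ_Y/σ_X)(x − μ_X) for jointly normal variables.
E[Y | X=-1.33] = 0.22 + (0.18)·(5.10/0.66)·(-1.33 − (-0.48)) = 0.22 + (1.3909)·(-0.85) = -0.9623.

-0.9623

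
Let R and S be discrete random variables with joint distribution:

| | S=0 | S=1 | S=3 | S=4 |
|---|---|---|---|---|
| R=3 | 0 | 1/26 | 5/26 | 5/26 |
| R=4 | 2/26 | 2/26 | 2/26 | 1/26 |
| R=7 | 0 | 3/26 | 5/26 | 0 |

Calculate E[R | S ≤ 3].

P(S ≤ 3) = 10/13.
Σ R·P over the event = 3·(1/26) + 3·(5/26) + 4·(2/26) + 4·(2/26) + 4·(2/26) + 7·(3/26) + 7·(5/26) = 49/13.
E[R | S ≤ 3] = (49/13) / (10/13) = 49/10.

49/10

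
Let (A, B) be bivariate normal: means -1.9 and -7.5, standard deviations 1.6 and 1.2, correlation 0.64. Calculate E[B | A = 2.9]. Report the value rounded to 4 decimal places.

E[B | A=x] = μ_B + ρ(σ_B/σ_A)(x − μ_A) for jointly normal variables.
E[B | A=2.9] = -7.5 + (0.64)·(1.2/1.6)·(2.9 − (-1.9)) = -7.5 + (0.48)·(4.8) = -5.1960.

-5.1960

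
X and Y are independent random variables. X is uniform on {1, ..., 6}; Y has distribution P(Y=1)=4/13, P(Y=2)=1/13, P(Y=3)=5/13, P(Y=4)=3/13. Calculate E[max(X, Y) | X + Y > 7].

53/10

P(X + Y > 7) = 10/39.
Summing max(X,Y)·P(x,y) over outcomes with X + Y > 7 gives 53/39.
E[max(X, Y) | X + Y > 7] = (53/39) / (10/39) = 53/10.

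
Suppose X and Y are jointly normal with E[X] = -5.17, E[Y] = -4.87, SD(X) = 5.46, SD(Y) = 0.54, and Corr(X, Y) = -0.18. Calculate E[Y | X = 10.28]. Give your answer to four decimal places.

-5.1450

E[Y | X=x] = μ_Y + ρ(σ_Y/σ_X)(x − μ_X) for jointly normal variables.
E[Y | X=10.28] = -4.87 + (-0.18)·(0.54/5.46)·(10.28 − (-5.17)) = -4.87 + (-0.017802)·(15.45) = -5.1450.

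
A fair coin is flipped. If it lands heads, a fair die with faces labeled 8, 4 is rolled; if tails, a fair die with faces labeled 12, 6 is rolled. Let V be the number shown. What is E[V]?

15/2

E[V | heads] = (8+4)/2 = 6.
E[V | tails] = (12+6)/2 = 9.
By the law of total expectation,
E[V] = (1/2)·(6) + (1/2)·(9) = 15/2.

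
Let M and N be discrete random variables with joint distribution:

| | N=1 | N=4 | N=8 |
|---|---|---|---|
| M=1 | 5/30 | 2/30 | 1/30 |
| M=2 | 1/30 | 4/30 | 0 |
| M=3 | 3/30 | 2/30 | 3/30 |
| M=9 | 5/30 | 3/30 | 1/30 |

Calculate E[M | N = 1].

61/14

P(N = 1) = 7/15.
Σ M·P over the event = 1·(5/30) + 2·(1/30) + 3·(3/30) + 9·(5/30) = 61/30.
E[M | N = 1] = (61/30) / (7/15) = 61/14.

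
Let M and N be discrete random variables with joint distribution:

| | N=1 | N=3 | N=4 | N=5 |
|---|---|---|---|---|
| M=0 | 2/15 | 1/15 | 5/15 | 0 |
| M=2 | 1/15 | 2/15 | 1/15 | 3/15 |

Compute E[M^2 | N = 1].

4/3

P(N = 1) = 1/5.
Σ M^2·P over the event = 0·(2/15) + 4·(1/15) = 4/15.
E[M^2 | N = 1] = (4/15) / (1/5) = 4/3.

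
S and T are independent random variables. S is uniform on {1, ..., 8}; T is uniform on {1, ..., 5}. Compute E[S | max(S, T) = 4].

P(max(S, T) = 4) = 7/40.
Summing S·P(x,y) over outcomes with max(S, T) = 4 gives 11/20.
E[S | max(S, T) = 4] = (11/20) / (7/40) = 22/7.

22/7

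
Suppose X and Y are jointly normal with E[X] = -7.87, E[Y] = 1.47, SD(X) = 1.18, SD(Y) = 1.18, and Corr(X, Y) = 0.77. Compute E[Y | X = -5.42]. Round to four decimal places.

E[Y | X=x] = μ_Y + ρ(σ_Y/σ_X)(x − μ_X) for jointly normal variables.
E[Y | X=-5.42] = 1.47 + (0.77)·(1.18/1.18)·(-5.42 − (-7.87)) = 1.47 + (0.77)·(2.45) = 3.3565.

3.3565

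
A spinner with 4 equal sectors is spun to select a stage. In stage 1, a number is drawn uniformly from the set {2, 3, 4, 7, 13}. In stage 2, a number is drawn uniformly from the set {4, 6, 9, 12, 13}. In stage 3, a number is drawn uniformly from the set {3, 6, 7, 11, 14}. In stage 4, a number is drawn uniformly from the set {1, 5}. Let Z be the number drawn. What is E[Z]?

E[Z | stage 1] = (2+3+4+7+13)/5 = 29/5.
E[Z | stage 2] = (4+6+9+12+13)/5 = 44/5.
E[Z | stage 3] = (3+6+7+11+14)/5 = 41/5.
E[Z | stage 4] = (1+5)/2 = 3.
By the law of total expectation,
E[Z] = (1/4)·(29/5) + (1/4)·(44/5) + (1/4)·(41/5) + (1/4)·(3) = 129/20.

129/20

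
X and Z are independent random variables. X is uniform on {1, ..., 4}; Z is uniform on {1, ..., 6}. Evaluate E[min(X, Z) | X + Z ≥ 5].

P(X + Z ≥ 5) = 3/4.
Summing min(X,Z)·P(x,y) over outcomes with X + Z ≥ 5 gives 43/24.
E[min(X, Z) | X + Z ≥ 5] = (43/24) / (3/4) = 43/18.

43/18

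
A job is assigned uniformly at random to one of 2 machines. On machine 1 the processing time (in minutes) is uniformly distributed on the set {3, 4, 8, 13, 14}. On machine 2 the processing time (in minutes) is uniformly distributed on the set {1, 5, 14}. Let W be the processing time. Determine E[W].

E[W | machine 1] = (3+4+8+13+14)/5 = 42/5.
E[W | machine 2] = (1+5+14)/3 = 20/3.
E[W] = (1/2)·(42/5) + (1/2)·(20/3) = 113/15.

113/15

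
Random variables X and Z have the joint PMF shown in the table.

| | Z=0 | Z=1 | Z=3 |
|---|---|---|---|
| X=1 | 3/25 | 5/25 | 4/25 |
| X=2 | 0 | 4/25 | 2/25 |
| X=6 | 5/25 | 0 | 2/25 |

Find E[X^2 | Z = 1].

7/3

P(Z = 1) = 9/25.
Summing X^2·P(X=x,Z=y) over the conditioning event gives 21/25.
E[X^2 | Z = 1] = (21/25) / (9/25) = 7/3.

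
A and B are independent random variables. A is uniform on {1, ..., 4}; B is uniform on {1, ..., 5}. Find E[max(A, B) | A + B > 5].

Outcomes with A + B > 5: (1,5), (2,4), (2,5), (3,3), (3,4), (3,5), (4,2), (4,3), (4,4), (4,5), each with probability 1/20.
E[max(A, B) | A + B > 5] = (5 + 4 + 5 + 3 + 4 + 5 + 4 + 4 + 4 + 5) / 10 = 43/10.

43/10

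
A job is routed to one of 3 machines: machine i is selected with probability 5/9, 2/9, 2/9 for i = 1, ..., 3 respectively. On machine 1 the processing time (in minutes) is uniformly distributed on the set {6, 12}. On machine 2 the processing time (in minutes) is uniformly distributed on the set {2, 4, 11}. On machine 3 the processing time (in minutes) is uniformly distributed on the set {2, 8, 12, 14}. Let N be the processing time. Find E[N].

E[N | machine 1] = (6+12)/2 = 9.
E[N | machine 2] = (2+4+11)/3 = 17/3.
E[N | machine 3] = (2+8+12+14)/4 = 9.
By the law of total expectation,
E[N] = (5/9)·(9) + (2/9)·(17/3) + (2/9)·(9) = 223/27.

223/27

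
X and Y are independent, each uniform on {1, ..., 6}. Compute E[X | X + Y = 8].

4

P(X + Y = 8) = 5/36.
Summing X·P(x,y) over outcomes with X + Y = 8 gives 5/9.
E[X | X + Y = 8] = (5/9) / (5/36) = 4.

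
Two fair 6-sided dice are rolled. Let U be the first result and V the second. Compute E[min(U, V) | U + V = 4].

P(U + V = 4) = 1/12.
Summing min(U,V)·P(x,y) over outcomes with U + V = 4 gives 1/9.
E[min(U, V) | U + V = 4] = (1/9) / (1/12) = 4/3.

4/3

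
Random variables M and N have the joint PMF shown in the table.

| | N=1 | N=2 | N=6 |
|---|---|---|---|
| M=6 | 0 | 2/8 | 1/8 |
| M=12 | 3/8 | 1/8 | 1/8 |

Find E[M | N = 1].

P(N = 1) = 3/8.
Σ M·P over the event = 12·(3/8) = 9/2.
E[M | N = 1] = (9/2) / (3/8) = 12.

12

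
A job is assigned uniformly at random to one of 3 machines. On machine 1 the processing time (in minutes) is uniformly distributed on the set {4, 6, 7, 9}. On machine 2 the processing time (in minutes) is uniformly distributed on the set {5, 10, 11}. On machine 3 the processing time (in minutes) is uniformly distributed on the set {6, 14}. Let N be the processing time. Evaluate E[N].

151/18

E[N | machine 1] = (4+6+7+9)/4 = 13/2.
E[N | machine 2] = (5+10+11)/3 = 26/3.
E[N | machine 3] = (6+14)/2 = 10.
By the law of total expectation,
E[N] = (1/3)·(13/2) + (1/3)·(26/3) + (1/3)·(10) = 151/18.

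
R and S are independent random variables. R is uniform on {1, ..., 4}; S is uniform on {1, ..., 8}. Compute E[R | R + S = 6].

5/2

Outcomes with R + S = 6: (1,5), (2,4), (3,3), (4,2), each with probability 1/32.
E[R | R + S = 6] = (1 + 2 + 3 + 4) / 4 = 5/2.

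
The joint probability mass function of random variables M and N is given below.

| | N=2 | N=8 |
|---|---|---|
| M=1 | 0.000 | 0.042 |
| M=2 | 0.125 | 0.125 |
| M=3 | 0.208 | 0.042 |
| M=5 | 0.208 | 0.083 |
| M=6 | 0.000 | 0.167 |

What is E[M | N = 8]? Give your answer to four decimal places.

3.9978

P(N = 8) = 0.459.
Summing M·P(M=x,N=y) over the conditioning event gives 1.835.
E[M | N = 8] = (1.835) / (0.459) = 3.9978.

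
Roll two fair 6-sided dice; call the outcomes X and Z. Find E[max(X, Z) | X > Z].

14/3

P(X > Z) = 5/12.
Summing max(X,Z)·P(x,y) over outcomes with X > Z gives 35/18.
E[max(X, Z) | X > Z] = (35/18) / (5/12) = 14/3.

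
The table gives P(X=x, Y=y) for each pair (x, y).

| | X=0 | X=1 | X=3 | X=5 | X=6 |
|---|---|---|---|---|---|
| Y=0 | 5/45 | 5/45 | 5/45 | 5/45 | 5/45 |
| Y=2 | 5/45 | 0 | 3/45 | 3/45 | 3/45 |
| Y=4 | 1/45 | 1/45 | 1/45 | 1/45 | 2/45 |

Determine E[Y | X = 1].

P(X = 1) = 2/15.
Summing Y·P(X=x,Y=y) over the conditioning event gives 4/45.
E[Y | X = 1] = (4/45) / (2/15) = 2/3.

2/3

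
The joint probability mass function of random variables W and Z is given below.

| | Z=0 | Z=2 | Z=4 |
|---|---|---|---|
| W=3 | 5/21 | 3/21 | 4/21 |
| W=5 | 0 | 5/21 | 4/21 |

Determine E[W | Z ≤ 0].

3

P(Z ≤ 0) = 5/21.
Σ W·P over the event = 3·(5/21) = 5/7.
E[W | Z ≤ 0] = (5/7) / (5/21) = 3.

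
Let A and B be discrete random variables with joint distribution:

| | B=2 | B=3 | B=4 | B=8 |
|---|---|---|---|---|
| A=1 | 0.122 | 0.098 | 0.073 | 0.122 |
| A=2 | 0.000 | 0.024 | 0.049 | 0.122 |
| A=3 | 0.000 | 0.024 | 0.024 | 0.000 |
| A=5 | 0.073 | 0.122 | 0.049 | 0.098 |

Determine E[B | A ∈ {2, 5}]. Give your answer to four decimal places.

P(A ∈ {2, 5}) = 0.537.
Σ B·P over the event = 3·(0.024) + 4·(0.049) + 8·(0.122) + 2·(0.073) + 3·(0.122) + 4·(0.049) + 8·(0.098) = 2.736.
E[B | A ∈ {2, 5}] = (2.736) / (0.537) = 5.0950.

5.0950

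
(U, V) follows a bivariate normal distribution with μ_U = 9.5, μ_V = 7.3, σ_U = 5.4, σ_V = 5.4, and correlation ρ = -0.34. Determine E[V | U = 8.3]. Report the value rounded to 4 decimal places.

7.7080

For a bivariate normal, E[V | U=x] = μ_V + ρ·(σ_V/σ_U)·(x − μ_U).
E[V | U=8.3] = 7.3 + (-0.34)·(5.4/5.4)·(8.3 − (9.5)) = 7.3 + (-0.34)·(-1.2) = 7.7080.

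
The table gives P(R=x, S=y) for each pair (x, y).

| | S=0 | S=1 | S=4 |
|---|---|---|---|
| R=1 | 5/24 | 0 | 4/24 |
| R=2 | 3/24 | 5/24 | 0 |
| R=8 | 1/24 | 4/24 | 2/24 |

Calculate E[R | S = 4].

P(S = 4) = 1/4.
Σ R·P over the event = 1·(4/24) + 8·(2/24) = 5/6.
E[R | S = 4] = (5/6) / (1/4) = 10/3.

10/3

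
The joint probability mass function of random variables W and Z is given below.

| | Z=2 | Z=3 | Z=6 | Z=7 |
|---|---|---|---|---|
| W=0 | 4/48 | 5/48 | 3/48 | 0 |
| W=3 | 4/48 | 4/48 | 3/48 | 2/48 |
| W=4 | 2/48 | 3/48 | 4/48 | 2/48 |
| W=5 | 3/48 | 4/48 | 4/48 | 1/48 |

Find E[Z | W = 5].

P(W = 5) = 1/4.
Σ Z·P over the event = 2·(3/48) + 3·(4/48) + 6·(4/48) + 7·(1/48) = 49/48.
E[Z | W = 5] = (49/48) / (1/4) = 49/12.

49/12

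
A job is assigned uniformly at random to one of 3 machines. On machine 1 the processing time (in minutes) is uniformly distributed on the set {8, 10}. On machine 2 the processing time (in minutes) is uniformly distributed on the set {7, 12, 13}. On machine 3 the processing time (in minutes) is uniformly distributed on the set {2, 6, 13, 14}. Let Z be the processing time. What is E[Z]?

341/36

E[Z | machine 1] = (8+10)/2 = 9.
E[Z | machine 2] = (7+12+13)/3 = 32/3.
E[Z | machine 3] = (2+6+13+14)/4 = 35/4.
By the law of total expectation,
E[Z] = (1/3)·(9) + (1/3)·(32/3) + (1/3)·(35/4) = 341/36.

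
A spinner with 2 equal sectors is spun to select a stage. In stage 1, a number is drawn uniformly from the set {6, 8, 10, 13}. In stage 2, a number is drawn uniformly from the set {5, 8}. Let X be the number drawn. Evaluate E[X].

E[X | stage 1] = (6+8+10+13)/4 = 37/4.
E[X | stage 2] = (5+8)/2 = 13/2.
By the law of total expectation,
E[X] = (1/2)·(37/4) + (1/2)·(13/2) = 63/8.

63/8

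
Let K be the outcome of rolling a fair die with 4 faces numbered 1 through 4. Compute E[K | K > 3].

4

Given K > 3, K is equally likely to be any of {4}.
E[K | K > 3] = (4) / 1 = 4.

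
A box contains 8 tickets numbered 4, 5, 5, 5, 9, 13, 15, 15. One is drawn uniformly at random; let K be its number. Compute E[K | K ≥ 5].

P(K ≥ 5) = 7/8.
Σ over the event: 5·3/8 + 9·1/8 + 13·1/8 + 15·1/4 = 67/8.
E[K | K ≥ 5] = (67/8) / (7/8) = 67/7.

67/7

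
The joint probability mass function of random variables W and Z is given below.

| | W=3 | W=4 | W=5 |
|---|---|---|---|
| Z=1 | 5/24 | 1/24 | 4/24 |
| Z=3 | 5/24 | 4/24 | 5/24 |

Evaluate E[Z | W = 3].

2

P(W = 3) = 5/12.
Σ Z·P over the event = 1·(5/24) + 3·(5/24) = 5/6.
E[Z | W = 3] = (5/6) / (5/12) = 2.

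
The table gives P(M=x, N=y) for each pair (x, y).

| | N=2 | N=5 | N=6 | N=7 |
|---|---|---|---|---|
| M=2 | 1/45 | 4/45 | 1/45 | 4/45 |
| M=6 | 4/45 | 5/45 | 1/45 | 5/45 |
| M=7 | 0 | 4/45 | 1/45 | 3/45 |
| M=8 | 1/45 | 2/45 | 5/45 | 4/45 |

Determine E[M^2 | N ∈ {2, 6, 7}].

122/3

P(N ∈ {2, 6, 7}) = 2/3.
Summing M^2·P(M=x,N=y) over the conditioning event gives 244/9.
E[M^2 | N ∈ {2, 6, 7}] = (244/9) / (2/3) = 122/3.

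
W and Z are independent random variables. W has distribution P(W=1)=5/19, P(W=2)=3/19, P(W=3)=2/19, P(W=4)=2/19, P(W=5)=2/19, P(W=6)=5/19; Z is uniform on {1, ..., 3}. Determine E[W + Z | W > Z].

225/34

P(W > Z) = 34/57.
Summing (W+Z)·P(x,y) over outcomes with W > Z gives 75/19.
E[W + Z | W > Z] = (75/19) / (34/57) = 225/34.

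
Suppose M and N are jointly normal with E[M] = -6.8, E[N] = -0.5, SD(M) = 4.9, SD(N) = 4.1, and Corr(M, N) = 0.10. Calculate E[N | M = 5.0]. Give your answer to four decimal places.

0.4873

E[N | M=x] = μ_N + ρ(σ_N/σ_M)(x − μ_M) for jointly normal variables.
E[N | M=5.0] = -0.5 + (0.10)·(4.1/4.9)·(5.0 − (-6.8)) = -0.5 + (0.083673)·(11.8) = 0.4873.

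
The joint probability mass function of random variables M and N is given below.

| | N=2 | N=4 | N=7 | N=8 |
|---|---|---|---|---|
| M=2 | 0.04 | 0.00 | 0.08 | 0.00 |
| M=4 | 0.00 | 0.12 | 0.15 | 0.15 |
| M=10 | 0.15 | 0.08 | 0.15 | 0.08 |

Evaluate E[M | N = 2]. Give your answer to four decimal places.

8.3158

P(N = 2) = 0.19.
Σ M·P over the event = 2·(0.04) + 10·(0.15) = 1.58.
E[M | N = 2] = (1.58) / (0.19) = 8.3158.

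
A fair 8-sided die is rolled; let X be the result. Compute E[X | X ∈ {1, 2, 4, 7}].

7/2

P(X ∈ {1, 2, 4, 7}) = 1/2.
Σ over the event: 1·1/8 + 2·1/8 + 4·1/8 + 7·1/8 = 7/4.
E[X | X ∈ {1, 2, 4, 7}] = (7/4) / (1/2) = 7/2.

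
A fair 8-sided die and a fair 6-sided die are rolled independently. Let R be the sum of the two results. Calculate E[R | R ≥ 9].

32/3

P(R ≥ 9) = 7/16.
Σ over the event: 9·1/8 + 10·5/48 + 11·1/12 + 12·1/16 + 13·1/24 + 14·1/48 = 14/3.
E[R | R ≥ 9] = (14/3) / (7/16) = 32/3.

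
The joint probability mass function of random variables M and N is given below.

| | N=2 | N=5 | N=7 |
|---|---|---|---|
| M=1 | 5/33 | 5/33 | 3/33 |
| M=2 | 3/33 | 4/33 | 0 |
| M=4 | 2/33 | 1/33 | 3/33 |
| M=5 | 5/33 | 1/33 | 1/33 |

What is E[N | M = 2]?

P(M = 2) = 7/33.
Σ N·P over the event = 2·(3/33) + 5·(4/33) = 26/33.
E[N | M = 2] = (26/33) / (7/33) = 26/7.

26/7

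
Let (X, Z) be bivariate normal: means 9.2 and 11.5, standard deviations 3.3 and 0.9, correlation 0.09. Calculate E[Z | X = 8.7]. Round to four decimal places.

11.4877

For a bivariate normal, E[Z | X=x] = μ_Z + ρ·(σ_Z/σ_X)·(x − μ_X).
E[Z | X=8.7] = 11.5 + (0.09)·(0.9/3.3)·(8.7 − (9.2)) = 11.5 + (0.024545)·(-0.5) = 11.4877.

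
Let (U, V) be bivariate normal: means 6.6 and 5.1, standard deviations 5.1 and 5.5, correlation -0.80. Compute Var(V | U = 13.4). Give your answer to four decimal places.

10.8900

For a bivariate normal, Var(V | U=x) = σ_V²(1 − ρ²).
Var(V | U=13.4) = (5.5)²·(1 − (-0.80)²) = 30.25·0.36 = 10.8900.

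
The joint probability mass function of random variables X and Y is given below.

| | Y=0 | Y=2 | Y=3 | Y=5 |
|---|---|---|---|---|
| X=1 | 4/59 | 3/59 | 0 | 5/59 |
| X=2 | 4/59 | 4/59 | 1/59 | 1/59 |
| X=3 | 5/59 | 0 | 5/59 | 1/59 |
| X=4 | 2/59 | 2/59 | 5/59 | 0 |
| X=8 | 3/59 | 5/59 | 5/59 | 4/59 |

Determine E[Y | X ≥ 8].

P(X ≥ 8) = 17/59.
Σ Y·P over the event = 0·(3/59) + 2·(5/59) + 3·(5/59) + 5·(4/59) = 45/59.
E[Y | X ≥ 8] = (45/59) / (17/59) = 45/17.

45/17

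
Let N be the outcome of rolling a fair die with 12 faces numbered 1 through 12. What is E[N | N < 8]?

Given N < 8, N is equally likely to be any of {1, 2, 3, 4, 5, 6, 7}.
E[N | N < 8] = (1 + 2 + 3 + 4 + 5 + 6 + 7) / 7 = 4.

4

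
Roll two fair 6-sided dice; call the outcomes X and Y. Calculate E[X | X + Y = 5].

5/2

Outcomes with X + Y = 5: (1,4), (2,3), (3,2), (4,1), each with probability 1/36.
E[X | X + Y = 5] = (1 + 2 + 3 + 4) / 4 = 5/2.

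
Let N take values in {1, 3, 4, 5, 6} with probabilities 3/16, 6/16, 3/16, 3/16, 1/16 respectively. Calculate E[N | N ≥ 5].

21/4

P(N ≥ 5) = 1/4.
Σ over the event: 5·3/16 + 6·1/16 = 21/16.
E[N | N ≥ 5] = (21/16) / (1/4) = 21/4.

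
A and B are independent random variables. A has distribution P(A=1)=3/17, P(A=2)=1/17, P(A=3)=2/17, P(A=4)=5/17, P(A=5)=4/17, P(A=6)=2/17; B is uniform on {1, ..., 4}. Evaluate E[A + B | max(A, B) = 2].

16/5

P(max(A, B) = 2) = 5/68.
Summing (A+B)·P(x,y) over outcomes with max(A, B) = 2 gives 4/17.
E[A + B | max(A, B) = 2] = (4/17) / (5/68) = 16/5.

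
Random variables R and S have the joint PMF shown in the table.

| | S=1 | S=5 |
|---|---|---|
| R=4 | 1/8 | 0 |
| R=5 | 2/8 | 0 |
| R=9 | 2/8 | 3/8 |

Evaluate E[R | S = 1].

P(S = 1) = 5/8.
Summing R·P(R=x,S=y) over the conditioning event gives 4.
E[R | S = 1] = (4) / (5/8) = 32/5.

32/5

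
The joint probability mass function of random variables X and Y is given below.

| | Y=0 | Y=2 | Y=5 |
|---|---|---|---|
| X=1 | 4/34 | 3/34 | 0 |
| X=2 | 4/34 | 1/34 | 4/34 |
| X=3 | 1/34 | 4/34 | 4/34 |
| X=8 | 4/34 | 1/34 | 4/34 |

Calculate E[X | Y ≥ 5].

P(Y ≥ 5) = 6/17.
Σ X·P over the event = 2·(4/34) + 3·(4/34) + 8·(4/34) = 26/17.
E[X | Y ≥ 5] = (26/17) / (6/17) = 13/3.

13/3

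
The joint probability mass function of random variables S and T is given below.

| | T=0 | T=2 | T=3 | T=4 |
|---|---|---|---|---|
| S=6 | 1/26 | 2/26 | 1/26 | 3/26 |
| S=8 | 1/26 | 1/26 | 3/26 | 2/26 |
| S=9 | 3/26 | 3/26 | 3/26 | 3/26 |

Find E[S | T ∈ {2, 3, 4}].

P(T ∈ {2, 3, 4}) = 21/26.
Summing S·P(S=x,T=y) over the conditioning event gives 165/26.
E[S | T ∈ {2, 3, 4}] = (165/26) / (21/26) = 55/7.

55/7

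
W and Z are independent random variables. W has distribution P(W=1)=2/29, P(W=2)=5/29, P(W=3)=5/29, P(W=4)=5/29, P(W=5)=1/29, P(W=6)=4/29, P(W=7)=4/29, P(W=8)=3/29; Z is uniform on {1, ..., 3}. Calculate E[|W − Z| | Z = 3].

P(Z = 3) = 1/3.
Summing |W−Z|·P(x,y) over outcomes with Z = 3 gives 59/87.
E[|W − Z| | Z = 3] = (59/87) / (1/3) = 59/29.

59/29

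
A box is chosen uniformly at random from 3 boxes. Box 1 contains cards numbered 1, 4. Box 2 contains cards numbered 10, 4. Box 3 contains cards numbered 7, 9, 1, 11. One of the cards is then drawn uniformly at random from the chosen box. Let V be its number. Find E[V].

E[V | box 1] = (1+4)/2 = 5/2.
E[V | box 2] = (10+4)/2 = 7.
E[V | box 3] = (7+9+1+11)/4 = 7.
E[V] = (1/3)·(5/2) + (1/3)·(7) + (1/3)·(7) = 11/2.

11/2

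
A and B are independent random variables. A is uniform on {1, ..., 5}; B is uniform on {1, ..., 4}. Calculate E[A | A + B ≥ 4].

P(A + B ≥ 4) = 17/20.
Summing A·P(x,y) over outcomes with A + B ≥ 4 gives 14/5.
E[A | A + B ≥ 4] = (14/5) / (17/20) = 56/17.

56/17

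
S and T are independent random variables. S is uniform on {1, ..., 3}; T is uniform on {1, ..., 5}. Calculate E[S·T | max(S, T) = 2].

P(max(S, T) = 2) = 1/5.
Summing ST·P(x,y) over outcomes with max(S, T) = 2 gives 8/15.
E[S·T | max(S, T) = 2] = (8/15) / (1/5) = 8/3.

8/3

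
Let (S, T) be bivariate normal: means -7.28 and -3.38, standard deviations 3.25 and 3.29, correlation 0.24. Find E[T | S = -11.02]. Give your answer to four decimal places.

-4.2886

For a bivariate normal, E[T | S=x] = μ_T + ρ·(σ_T/σ_S)·(x − μ_S).
E[T | S=-11.02] = -3.38 + (0.24)·(3.29/3.25)·(-11.02 − (-7.28)) = -3.38 + (0.24295)·(-3.74) = -4.2886.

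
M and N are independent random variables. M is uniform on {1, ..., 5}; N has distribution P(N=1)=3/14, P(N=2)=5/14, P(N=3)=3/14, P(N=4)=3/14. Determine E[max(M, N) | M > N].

P(M > N) = 18/35.
Summing max(M,N)·P(x,y) over outcomes with M > N gives 72/35.
E[max(M, N) | M > N] = (72/35) / (18/35) = 4.

4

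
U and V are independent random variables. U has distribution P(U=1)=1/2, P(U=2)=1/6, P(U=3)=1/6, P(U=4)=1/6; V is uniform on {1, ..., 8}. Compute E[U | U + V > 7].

P(U + V > 7) = 3/8.
Summing U·P(x,y) over outcomes with U + V > 7 gives 11/12.
E[U | U + V > 7] = (11/12) / (3/8) = 22/9.

22/9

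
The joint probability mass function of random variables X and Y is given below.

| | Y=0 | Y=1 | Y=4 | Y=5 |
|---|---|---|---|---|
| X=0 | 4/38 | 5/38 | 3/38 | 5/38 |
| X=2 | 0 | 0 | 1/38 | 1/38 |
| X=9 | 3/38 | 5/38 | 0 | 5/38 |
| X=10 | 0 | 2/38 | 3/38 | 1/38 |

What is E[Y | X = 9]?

P(X = 9) = 13/38.
Σ Y·P over the event = 0·(3/38) + 1·(5/38) + 5·(5/38) = 15/19.
E[Y | X = 9] = (15/19) / (13/38) = 30/13.

30/13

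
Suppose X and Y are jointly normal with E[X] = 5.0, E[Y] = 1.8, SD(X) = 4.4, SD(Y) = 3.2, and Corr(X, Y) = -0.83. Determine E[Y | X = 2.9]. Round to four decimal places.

For a bivariate normal, E[Y | X=x] = μ_Y + ρ·(σ_Y/σ_X)·(x − μ_X).
E[Y | X=2.9] = 1.8 + (-0.83)·(3.2/4.4)·(2.9 − (5.0)) = 1.8 + (-0.60364)·(-2.1) = 3.0676.

3.0676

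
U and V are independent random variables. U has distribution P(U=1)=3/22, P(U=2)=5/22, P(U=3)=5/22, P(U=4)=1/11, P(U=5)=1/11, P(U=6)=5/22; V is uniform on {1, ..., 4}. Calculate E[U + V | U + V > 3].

494/77

P(U + V > 3) = 7/8.
Summing (U+V)·P(x,y) over outcomes with U + V > 3 gives 247/44.
E[U + V | U + V > 3] = (247/44) / (7/8) = 494/77.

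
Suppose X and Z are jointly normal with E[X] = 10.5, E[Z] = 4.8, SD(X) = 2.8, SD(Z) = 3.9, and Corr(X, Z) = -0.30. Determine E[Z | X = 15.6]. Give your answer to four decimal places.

For a bivariate normal, E[Z | X=x] = μ_Z + ρ·(σ_Z/σ_X)·(x − μ_X).
E[Z | X=15.6] = 4.8 + (-0.30)·(3.9/2.8)·(15.6 − (10.5)) = 4.8 + (-0.41786)·(5.1) = 2.6689.

2.6689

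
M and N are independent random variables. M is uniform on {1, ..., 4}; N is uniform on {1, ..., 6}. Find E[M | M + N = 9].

Outcomes with M + N = 9: (3,6), (4,5), each with probability 1/24.
E[M | M + N = 9] = (3 + 4) / 2 = 7/2.

7/2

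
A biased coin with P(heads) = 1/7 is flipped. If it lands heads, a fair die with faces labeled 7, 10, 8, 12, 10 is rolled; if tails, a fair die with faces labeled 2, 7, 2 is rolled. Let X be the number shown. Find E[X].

157/35

E[X | heads] = (7+10+8+12+10)/5 = 47/5.
E[X | tails] = (2+7+2)/3 = 11/3.
By the law of total expectation,
E[X] = (1/7)·(47/5) + (6/7)·(11/3) = 157/35.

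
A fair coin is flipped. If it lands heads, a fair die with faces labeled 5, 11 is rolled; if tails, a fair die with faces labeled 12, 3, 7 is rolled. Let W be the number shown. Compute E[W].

E[W | heads] = (5+11)/2 = 8.
E[W | tails] = (12+3+7)/3 = 22/3.
E[W] = (1/2)·(8) + (1/2)·(22/3) = 23/3.

23/3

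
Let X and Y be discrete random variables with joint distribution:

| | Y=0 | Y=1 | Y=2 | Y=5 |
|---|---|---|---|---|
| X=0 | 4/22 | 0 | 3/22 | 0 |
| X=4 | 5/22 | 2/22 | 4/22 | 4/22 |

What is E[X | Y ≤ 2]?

P(Y ≤ 2) = 9/11.
Σ X·P over the event = 0·(4/22) + 0·(3/22) + 4·(5/22) + 4·(2/22) + 4·(4/22) = 2.
E[X | Y ≤ 2] = (2) / (9/11) = 22/9.

22/9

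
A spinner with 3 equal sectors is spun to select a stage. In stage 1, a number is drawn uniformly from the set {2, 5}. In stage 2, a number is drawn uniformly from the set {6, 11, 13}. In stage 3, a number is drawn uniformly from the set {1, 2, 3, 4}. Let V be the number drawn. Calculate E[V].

16/3

E[V | stage 1] = (2+5)/2 = 7/2.
E[V | stage 2] = (6+11+13)/3 = 10.
E[V | stage 3] = (1+2+3+4)/4 = 5/2.
By the law of total expectation,
E[V] = (1/3)·(7/2) + (1/3)·(10) + (1/3)·(5/2) = 16/3.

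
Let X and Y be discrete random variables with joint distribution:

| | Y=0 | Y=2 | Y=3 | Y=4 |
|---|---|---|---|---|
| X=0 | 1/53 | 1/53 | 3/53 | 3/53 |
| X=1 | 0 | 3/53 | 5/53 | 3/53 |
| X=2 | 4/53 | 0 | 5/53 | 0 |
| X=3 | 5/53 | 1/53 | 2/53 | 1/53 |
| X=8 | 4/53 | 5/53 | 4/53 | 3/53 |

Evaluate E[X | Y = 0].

P(Y = 0) = 14/53.
Σ X·P over the event = 0·(1/53) + 2·(4/53) + 3·(5/53) + 8·(4/53) = 55/53.
E[X | Y = 0] = (55/53) / (14/53) = 55/14.

55/14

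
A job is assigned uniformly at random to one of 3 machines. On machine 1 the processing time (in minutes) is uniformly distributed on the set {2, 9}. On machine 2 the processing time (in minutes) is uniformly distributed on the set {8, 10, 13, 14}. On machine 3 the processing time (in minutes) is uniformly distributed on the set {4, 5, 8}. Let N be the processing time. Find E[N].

269/36

E[N | machine 1] = (2+9)/2 = 11/2.
E[N | machine 2] = (8+10+13+14)/4 = 45/4.
E[N | machine 3] = (4+5+8)/3 = 17/3.
E[N] = (1/3)·(11/2) + (1/3)·(45/4) + (1/3)·(17/3) = 269/36.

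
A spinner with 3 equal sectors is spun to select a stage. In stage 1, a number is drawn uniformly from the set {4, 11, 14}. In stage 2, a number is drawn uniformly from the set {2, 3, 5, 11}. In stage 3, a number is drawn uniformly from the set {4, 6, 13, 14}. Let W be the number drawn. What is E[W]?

E[W | stage 1] = (4+11+14)/3 = 29/3.
E[W | stage 2] = (2+3+5+11)/4 = 21/4.
E[W | stage 3] = (4+6+13+14)/4 = 37/4.
By the law of total expectation,
E[W] = (1/3)·(29/3) + (1/3)·(21/4) + (1/3)·(37/4) = 145/18.

145/18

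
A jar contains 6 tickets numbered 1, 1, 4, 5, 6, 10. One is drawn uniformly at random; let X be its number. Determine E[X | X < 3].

P(X < 3) = 1/3.
Σ over the event: 1·1/3 = 1/3.
E[X | X < 3] = (1/3) / (1/3) = 1.

1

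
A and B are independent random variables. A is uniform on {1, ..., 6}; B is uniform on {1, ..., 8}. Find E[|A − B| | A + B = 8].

3

P(A + B = 8) = 1/8.
Summing |A−B|·P(x,y) over outcomes with A + B = 8 gives 3/8.
E[|A − B| | A + B = 8] = (3/8) / (1/8) = 3.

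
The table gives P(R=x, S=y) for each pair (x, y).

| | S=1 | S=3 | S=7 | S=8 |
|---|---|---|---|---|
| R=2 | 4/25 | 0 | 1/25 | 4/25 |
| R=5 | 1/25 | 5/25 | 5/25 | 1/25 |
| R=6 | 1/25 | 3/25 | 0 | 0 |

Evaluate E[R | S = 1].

P(S = 1) = 6/25.
Summing R·P(R=x,S=y) over the conditioning event gives 19/25.
E[R | S = 1] = (19/25) / (6/25) = 19/6.

19/6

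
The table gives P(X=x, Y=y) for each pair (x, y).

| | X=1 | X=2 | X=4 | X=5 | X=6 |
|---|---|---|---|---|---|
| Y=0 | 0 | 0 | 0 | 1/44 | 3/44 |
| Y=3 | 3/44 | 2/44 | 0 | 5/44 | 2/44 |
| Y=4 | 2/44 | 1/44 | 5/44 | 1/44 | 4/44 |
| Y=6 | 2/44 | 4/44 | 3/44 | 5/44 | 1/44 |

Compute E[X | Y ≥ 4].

53/14

P(Y ≥ 4) = 7/11.
Summing X·P(X=x,Y=y) over the conditioning event gives 53/22.
E[X | Y ≥ 4] = (53/22) / (7/11) = 53/14.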